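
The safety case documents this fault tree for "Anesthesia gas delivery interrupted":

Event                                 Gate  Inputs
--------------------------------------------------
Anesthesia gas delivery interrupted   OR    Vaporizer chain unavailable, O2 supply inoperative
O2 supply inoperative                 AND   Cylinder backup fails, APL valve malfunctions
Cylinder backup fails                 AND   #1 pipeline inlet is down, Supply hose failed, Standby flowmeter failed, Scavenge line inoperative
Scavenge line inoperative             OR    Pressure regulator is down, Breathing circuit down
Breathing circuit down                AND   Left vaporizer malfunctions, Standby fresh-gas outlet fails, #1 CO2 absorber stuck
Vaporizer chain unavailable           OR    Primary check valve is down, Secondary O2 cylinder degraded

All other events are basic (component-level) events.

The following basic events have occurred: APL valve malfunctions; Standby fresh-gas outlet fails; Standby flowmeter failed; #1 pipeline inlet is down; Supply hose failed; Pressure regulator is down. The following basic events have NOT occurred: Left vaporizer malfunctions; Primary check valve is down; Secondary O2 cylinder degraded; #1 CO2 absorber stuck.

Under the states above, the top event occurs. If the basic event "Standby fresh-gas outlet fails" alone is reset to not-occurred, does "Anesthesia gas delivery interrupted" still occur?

Yes

Counterfactual: set "Standby fresh-gas outlet fails" to not occurred.
Vaporizer chain unavailable [OR]: Primary check valve is down=not, Secondary O2 cylinder degraded=not → no input occurs → does not occur.
Breathing circuit down [AND]: Left vaporizer malfunctions=not, Standby fresh-gas outlet fails=not, #1 CO2 absorber stuck=not → not all inputs occur → does not occur.
Scavenge line inoperative [OR]: Pressure regulator is down=occurs, Breathing circuit down=not → at least one input occurs → occurs.
Cylinder backup fails [AND]: #1 pipeline inlet is down=occurs, Supply hose failed=occurs, Standby flowmeter failed=occurs, Scavenge line inoperative=occurs → all inputs occur → occurs.
O2 supply inoperative [AND]: Cylinder backup fails=occurs, APL valve malfunctions=occurs → all inputs occur → occurs.
Anesthesia gas delivery interrupted [OR]: Vaporizer chain unavailable=not, O2 supply inoperative=occurs → at least one input occurs → occurs.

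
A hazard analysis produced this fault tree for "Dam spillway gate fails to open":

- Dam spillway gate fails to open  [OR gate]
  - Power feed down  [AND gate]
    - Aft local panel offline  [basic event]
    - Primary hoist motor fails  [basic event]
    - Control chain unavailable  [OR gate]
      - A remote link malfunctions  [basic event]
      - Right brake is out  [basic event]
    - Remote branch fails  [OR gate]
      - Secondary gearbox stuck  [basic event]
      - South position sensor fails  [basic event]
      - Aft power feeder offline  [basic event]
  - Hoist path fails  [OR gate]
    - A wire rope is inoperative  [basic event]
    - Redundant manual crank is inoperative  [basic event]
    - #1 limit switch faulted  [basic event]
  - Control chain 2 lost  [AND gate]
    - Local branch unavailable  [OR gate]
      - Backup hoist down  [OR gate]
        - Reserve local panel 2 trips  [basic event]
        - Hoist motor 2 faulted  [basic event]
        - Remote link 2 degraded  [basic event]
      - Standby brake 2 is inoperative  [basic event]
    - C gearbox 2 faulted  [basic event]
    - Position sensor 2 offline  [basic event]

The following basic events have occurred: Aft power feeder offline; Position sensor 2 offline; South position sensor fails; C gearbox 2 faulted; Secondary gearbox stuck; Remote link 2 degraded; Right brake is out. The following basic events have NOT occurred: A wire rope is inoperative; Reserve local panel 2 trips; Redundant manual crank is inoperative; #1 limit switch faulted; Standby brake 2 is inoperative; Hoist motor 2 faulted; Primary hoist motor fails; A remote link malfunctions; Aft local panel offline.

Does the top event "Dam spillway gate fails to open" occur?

Yes

Control chain unavailable [OR]: A remote link malfunctions=not, Right brake is out=occurs → at least one input occurs → occurs.
Remote branch fails [OR]: Secondary gearbox stuck=occurs, South position sensor fails=occurs, Aft power feeder offline=occurs → at least one input occurs → occurs.
Power feed down [AND]: Aft local panel offline=not, Primary hoist motor fails=not, Control chain unavailable=occurs, Remote branch fails=occurs → not all inputs occur → does not occur.
Hoist path fails [OR]: A wire rope is inoperative=not, Redundant manual crank is inoperative=not, #1 limit switch faulted=not → no input occurs → does not occur.
Backup hoist down [OR]: Reserve local panel 2 trips=not, Hoist motor 2 faulted=not, Remote link 2 degraded=occurs → at least one input occurs → occurs.
Local branch unavailable [OR]: Backup hoist down=occurs, Standby brake 2 is inoperative=not → at least one input occurs → occurs.
Control chain 2 lost [AND]: Local branch unavailable=occurs, C gearbox 2 faulted=occurs, Position sensor 2 offline=occurs → all inputs occur → occurs.
Dam spillway gate fails to open [OR]: Power feed down=not, Hoist path fails=not, Control chain 2 lost=occurs → at least one input occurs → occurs.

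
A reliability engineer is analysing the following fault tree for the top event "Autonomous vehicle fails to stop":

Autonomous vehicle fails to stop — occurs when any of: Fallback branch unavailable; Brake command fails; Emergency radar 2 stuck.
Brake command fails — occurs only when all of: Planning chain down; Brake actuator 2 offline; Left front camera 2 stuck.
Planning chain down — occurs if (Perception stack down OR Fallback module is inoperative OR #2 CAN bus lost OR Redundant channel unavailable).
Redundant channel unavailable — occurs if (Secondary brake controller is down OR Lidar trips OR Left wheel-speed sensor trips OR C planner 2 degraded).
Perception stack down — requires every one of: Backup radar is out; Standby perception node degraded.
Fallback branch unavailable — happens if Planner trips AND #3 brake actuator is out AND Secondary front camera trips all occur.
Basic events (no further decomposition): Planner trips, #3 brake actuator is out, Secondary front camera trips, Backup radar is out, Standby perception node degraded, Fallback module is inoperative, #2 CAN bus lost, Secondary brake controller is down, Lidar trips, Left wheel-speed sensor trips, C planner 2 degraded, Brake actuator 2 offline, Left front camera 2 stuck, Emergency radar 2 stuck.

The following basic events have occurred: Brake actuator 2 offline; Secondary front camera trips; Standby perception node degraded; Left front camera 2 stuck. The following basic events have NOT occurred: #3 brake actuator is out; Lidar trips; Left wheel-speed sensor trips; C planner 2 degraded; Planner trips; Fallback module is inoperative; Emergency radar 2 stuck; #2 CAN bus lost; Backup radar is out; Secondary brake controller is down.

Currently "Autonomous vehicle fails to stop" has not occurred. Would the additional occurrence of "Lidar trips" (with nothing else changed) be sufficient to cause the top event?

Counterfactual: set "Lidar trips" to occurred.
Fallback branch unavailable [AND]: Planner trips=not, #3 brake actuator is out=not, Secondary front camera trips=occurs → not all inputs occur → does not occur.
Perception stack down [AND]: Backup radar is out=not, Standby perception node degraded=occurs → not all inputs occur → does not occur.
Redundant channel unavailable [OR]: Secondary brake controller is down=not, Lidar trips=occurs, Left wheel-speed sensor trips=not, C planner 2 degraded=not → at least one input occurs → occurs.
Planning chain down [OR]: Perception stack down=not, Fallback module is inoperative=not, #2 CAN bus lost=not, Redundant channel unavailable=occurs → at least one input occurs → occurs.
Brake command fails [AND]: Planning chain down=occurs, Brake actuator 2 offline=occurs, Left front camera 2 stuck=occurs → all inputs occur → occurs.
Autonomous vehicle fails to stop [OR]: Fallback branch unavailable=not, Brake command fails=occurs, Emergency radar 2 stuck=not → at least one input occurs → occurs.

Yes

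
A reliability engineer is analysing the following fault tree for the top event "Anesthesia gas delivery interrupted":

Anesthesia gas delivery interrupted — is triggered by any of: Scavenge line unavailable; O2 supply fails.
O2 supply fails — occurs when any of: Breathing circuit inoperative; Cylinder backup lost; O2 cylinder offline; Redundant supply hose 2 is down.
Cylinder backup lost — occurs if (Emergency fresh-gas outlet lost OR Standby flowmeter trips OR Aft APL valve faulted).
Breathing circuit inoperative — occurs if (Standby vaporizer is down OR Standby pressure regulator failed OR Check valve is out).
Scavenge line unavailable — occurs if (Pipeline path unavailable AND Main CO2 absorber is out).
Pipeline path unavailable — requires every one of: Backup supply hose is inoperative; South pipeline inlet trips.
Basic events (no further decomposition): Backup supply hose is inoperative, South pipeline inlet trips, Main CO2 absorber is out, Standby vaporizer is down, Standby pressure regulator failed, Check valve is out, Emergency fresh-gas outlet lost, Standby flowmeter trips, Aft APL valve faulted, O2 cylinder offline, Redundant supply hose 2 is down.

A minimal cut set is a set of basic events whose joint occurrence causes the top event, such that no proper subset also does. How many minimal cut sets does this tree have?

9

Pipeline path unavailable [AND]: one cut set from each child combined → 1 × 1 = 1 cut set(s).
Scavenge line unavailable [AND]: one cut set from each child combined → 1 × 1 = 1 cut set(s).
Breathing circuit inoperative [OR]: union of children's cut sets → 3 cut set(s).
Cylinder backup lost [OR]: union of children's cut sets → 3 cut set(s).
O2 supply fails [OR]: union of children's cut sets → 8 cut set(s).
Anesthesia gas delivery interrupted [OR]: union of children's cut sets → 9 cut set(s).
Minimal cut sets: {Backup supply hose is inoperative, Main CO2 absorber is out, South pipeline inlet trips}; {Standby vaporizer is down}; {Standby pressure regulator failed}; {Check valve is out}; {Emergency fresh-gas outlet lost}; {Standby flowmeter trips}; {Aft APL valve faulted}; {O2 cylinder offline}; {Redundant supply hose 2 is down}.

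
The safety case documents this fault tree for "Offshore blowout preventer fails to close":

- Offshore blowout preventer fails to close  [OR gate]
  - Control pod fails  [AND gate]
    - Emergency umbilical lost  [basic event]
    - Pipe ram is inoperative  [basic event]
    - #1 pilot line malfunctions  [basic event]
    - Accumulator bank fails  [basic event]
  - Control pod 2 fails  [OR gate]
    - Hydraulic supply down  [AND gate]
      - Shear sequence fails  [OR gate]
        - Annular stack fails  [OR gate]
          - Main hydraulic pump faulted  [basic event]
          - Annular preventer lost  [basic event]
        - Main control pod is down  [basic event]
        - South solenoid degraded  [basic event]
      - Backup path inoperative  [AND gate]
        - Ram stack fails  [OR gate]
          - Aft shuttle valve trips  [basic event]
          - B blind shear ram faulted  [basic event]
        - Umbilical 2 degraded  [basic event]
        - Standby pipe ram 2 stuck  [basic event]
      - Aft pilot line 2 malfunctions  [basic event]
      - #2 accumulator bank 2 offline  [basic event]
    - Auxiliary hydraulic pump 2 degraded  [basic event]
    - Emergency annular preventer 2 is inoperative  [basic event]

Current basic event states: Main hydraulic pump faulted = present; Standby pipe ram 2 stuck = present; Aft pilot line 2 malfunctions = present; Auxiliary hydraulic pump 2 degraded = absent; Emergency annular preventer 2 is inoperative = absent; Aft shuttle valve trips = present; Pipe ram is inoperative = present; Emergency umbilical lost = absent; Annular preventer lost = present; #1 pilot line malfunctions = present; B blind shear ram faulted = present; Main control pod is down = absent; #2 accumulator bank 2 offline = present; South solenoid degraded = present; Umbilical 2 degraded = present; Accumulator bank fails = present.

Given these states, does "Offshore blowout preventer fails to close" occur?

Control pod fails [AND]: Emergency umbilical lost=not, Pipe ram is inoperative=occurs, #1 pilot line malfunctions=occurs, Accumulator bank fails=occurs → not all inputs occur → does not occur.
Annular stack fails [OR]: Main hydraulic pump faulted=occurs, Annular preventer lost=occurs → at least one input occurs → occurs.
Shear sequence fails [OR]: Annular stack fails=occurs, Main control pod is down=not, South solenoid degraded=occurs → at least one input occurs → occurs.
Ram stack fails [OR]: Aft shuttle valve trips=occurs, B blind shear ram faulted=occurs → at least one input occurs → occurs.
Backup path inoperative [AND]: Ram stack fails=occurs, Umbilical 2 degraded=occurs, Standby pipe ram 2 stuck=occurs → all inputs occur → occurs.
Hydraulic supply down [AND]: Shear sequence fails=occurs, Backup path inoperative=occurs, Aft pilot line 2 malfunctions=occurs, #2 accumulator bank 2 offline=occurs → all inputs occur → occurs.
Control pod 2 fails [OR]: Hydraulic supply down=occurs, Auxiliary hydraulic pump 2 degraded=not, Emergency annular preventer 2 is inoperative=not → at least one input occurs → occurs.
Offshore blowout preventer fails to close [OR]: Control pod fails=not, Control pod 2 fails=occurs → at least one input occurs → occurs.

Yes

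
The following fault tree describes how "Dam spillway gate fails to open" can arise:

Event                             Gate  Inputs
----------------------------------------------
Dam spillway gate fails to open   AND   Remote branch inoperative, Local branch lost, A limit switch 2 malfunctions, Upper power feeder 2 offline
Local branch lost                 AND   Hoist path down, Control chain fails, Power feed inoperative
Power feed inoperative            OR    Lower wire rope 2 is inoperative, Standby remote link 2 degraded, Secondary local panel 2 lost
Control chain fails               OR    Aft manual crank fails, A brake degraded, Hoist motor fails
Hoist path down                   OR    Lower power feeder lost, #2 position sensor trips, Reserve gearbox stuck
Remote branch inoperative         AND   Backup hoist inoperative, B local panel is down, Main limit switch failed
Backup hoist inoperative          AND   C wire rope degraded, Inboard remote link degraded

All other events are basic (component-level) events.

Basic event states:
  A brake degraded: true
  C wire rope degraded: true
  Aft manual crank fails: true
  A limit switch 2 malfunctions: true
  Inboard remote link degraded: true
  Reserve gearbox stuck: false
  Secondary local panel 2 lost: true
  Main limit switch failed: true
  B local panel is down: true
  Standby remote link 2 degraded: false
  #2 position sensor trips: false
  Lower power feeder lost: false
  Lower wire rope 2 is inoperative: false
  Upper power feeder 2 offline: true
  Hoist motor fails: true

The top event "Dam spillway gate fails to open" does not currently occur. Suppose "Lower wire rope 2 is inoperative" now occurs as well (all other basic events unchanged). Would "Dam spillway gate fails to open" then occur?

No

Counterfactual: set "Lower wire rope 2 is inoperative" to occurred.
Backup hoist inoperative [AND]: C wire rope degraded=occurs, Inboard remote link degraded=occurs → all inputs occur → occurs.
Remote branch inoperative [AND]: Backup hoist inoperative=occurs, B local panel is down=occurs, Main limit switch failed=occurs → all inputs occur → occurs.
Hoist path down [OR]: Lower power feeder lost=not, #2 position sensor trips=not, Reserve gearbox stuck=not → no input occurs → does not occur.
Control chain fails [OR]: Aft manual crank fails=occurs, A brake degraded=occurs, Hoist motor fails=occurs → at least one input occurs → occurs.
Power feed inoperative [OR]: Lower wire rope 2 is inoperative=occurs, Standby remote link 2 degraded=not, Secondary local panel 2 lost=occurs → at least one input occurs → occurs.
Local branch lost [AND]: Hoist path down=not, Control chain fails=occurs, Power feed inoperative=occurs → not all inputs occur → does not occur.
Dam spillway gate fails to open [AND]: Remote branch inoperative=occurs, Local branch lost=not, A limit switch 2 malfunctions=occurs, Upper power feeder 2 offline=occurs → not all inputs occur → does not occur.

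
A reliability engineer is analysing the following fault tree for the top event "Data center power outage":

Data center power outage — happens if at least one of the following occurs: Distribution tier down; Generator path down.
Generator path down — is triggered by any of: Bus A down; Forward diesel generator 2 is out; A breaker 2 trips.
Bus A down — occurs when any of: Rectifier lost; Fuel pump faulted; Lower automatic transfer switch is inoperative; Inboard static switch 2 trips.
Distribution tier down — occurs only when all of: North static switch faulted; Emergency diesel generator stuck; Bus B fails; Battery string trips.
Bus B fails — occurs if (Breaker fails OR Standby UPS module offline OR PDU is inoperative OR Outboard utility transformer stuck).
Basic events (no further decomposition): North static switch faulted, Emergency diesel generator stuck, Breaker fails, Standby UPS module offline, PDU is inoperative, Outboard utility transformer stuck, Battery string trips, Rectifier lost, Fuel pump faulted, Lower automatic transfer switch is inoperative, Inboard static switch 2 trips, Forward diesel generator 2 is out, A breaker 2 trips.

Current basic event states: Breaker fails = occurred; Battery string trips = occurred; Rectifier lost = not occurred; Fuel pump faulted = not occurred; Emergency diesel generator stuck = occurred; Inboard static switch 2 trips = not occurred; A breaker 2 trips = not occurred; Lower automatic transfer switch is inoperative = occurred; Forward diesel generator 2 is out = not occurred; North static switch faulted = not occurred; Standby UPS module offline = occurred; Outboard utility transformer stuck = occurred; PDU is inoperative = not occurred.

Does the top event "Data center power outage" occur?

Yes

Bus B fails [OR]: Breaker fails=occurs, Standby UPS module offline=occurs, PDU is inoperative=not, Outboard utility transformer stuck=occurs → at least one input occurs → occurs.
Distribution tier down [AND]: North static switch faulted=not, Emergency diesel generator stuck=occurs, Bus B fails=occurs, Battery string trips=occurs → not all inputs occur → does not occur.
Bus A down [OR]: Rectifier lost=not, Fuel pump faulted=not, Lower automatic transfer switch is inoperative=occurs, Inboard static switch 2 trips=not → at least one input occurs → occurs.
Generator path down [OR]: Bus A down=occurs, Forward diesel generator 2 is out=not, A breaker 2 trips=not → at least one input occurs → occurs.
Data center power outage [OR]: Distribution tier down=not, Generator path down=occurs → at least one input occurs → occurs.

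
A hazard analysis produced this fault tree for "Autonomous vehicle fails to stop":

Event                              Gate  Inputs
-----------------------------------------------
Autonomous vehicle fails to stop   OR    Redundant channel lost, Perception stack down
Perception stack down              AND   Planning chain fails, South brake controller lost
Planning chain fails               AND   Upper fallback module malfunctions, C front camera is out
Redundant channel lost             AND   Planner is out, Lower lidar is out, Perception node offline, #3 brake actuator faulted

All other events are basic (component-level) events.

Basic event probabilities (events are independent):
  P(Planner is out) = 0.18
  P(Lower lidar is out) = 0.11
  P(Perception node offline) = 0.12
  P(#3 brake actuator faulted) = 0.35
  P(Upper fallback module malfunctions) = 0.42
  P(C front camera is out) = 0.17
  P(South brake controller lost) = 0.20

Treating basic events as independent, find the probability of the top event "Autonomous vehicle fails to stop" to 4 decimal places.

P(Redundant channel lost) [AND] = 0.18 × 0.11 × 0.12 × 0.35 = 0.000832
P(Planning chain fails) [AND] = 0.42 × 0.17 = 0.071400
P(Perception stack down) [AND] = 0.071400 × 0.20 = 0.014280
P(Autonomous vehicle fails to stop) [OR] = 1 − (1−0.000832) × (1−0.014280) = 0.015100
Rounded to 4 decimal places: P(Autonomous vehicle fails to stop) ≈ 0.0151.

0.0151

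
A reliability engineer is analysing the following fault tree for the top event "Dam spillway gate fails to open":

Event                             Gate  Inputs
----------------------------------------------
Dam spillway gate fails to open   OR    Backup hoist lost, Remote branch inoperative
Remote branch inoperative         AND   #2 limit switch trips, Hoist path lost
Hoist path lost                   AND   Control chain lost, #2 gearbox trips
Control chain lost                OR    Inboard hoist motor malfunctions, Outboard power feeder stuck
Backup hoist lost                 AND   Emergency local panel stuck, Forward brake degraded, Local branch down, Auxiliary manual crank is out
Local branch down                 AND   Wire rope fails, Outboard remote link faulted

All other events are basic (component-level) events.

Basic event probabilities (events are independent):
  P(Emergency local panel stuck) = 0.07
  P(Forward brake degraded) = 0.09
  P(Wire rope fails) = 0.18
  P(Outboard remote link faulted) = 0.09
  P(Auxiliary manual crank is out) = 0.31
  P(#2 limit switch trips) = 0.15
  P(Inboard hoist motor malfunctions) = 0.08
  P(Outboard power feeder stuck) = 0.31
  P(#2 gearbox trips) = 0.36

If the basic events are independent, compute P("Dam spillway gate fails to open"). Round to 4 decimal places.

0.0198

P(Local branch down) [AND] = 0.18 × 0.09 = 0.016200
P(Backup hoist lost) [AND] = 0.07 × 0.09 × 0.016200 × 0.31 = 0.000032
P(Control chain lost) [OR] = 1 − (1−0.08) × (1−0.31) = 0.365200
P(Hoist path lost) [AND] = 0.365200 × 0.36 = 0.131472
P(Remote branch inoperative) [AND] = 0.15 × 0.131472 = 0.019721
P(Dam spillway gate fails to open) [OR] = 1 − (1−0.000032) × (1−0.019721) = 0.019752
Rounded to 4 decimal places: P(Dam spillway gate fails to open) ≈ 0.0198.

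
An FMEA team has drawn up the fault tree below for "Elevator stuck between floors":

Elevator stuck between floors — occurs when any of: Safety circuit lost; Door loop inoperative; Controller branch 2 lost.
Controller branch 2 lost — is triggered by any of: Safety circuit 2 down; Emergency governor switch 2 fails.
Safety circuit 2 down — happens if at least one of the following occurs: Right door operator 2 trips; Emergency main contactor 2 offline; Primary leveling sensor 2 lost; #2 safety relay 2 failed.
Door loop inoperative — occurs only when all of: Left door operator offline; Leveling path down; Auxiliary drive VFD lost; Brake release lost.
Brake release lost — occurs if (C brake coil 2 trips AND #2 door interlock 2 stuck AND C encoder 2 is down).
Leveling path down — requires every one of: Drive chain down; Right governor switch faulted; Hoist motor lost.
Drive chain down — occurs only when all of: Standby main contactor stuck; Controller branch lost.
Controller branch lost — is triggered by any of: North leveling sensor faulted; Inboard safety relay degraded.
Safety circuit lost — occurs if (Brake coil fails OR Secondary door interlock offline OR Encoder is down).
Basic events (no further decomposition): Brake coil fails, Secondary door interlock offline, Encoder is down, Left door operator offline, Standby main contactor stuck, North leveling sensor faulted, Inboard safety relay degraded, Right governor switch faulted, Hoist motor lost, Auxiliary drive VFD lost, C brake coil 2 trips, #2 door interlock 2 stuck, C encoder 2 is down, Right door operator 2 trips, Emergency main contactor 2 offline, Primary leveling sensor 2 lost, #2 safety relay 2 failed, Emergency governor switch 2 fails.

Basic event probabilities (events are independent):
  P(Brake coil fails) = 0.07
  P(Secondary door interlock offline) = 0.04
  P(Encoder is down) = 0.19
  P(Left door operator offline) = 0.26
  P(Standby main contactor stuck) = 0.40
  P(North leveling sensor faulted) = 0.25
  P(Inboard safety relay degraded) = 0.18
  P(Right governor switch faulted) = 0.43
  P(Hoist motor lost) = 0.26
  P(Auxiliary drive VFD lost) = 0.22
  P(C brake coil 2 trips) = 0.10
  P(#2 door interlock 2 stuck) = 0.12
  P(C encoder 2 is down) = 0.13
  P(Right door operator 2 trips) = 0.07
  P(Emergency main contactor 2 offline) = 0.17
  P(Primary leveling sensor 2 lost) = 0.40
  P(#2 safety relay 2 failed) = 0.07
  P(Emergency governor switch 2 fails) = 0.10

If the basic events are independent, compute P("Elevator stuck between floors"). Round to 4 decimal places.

P(Safety circuit lost) [OR] = 1 − (1−0.07) × (1−0.04) × (1−0.19) = 0.276832
P(Controller branch lost) [OR] = 1 − (1−0.25) × (1−0.18) = 0.385000
P(Drive chain down) [AND] = 0.40 × 0.385000 = 0.154000
P(Leveling path down) [AND] = 0.154000 × 0.43 × 0.26 = 0.017217
P(Brake release lost) [AND] = 0.10 × 0.12 × 0.13 = 0.001560
P(Door loop inoperative) [AND] = 0.26 × 0.017217 × 0.22 × 0.001560 = 0.000002
P(Safety circuit 2 down) [OR] = 1 − (1−0.07) × (1−0.17) × (1−0.40) × (1−0.07) = 0.569280
P(Controller branch 2 lost) [OR] = 1 − (1−0.569280) × (1−0.10) = 0.612352
P(Elevator stuck between floors) [OR] = 1 − (1−0.276832) × (1−0.000002) × (1−0.612352) = 0.719666
Rounded to 4 decimal places: P(Elevator stuck between floors) ≈ 0.7197.

0.7197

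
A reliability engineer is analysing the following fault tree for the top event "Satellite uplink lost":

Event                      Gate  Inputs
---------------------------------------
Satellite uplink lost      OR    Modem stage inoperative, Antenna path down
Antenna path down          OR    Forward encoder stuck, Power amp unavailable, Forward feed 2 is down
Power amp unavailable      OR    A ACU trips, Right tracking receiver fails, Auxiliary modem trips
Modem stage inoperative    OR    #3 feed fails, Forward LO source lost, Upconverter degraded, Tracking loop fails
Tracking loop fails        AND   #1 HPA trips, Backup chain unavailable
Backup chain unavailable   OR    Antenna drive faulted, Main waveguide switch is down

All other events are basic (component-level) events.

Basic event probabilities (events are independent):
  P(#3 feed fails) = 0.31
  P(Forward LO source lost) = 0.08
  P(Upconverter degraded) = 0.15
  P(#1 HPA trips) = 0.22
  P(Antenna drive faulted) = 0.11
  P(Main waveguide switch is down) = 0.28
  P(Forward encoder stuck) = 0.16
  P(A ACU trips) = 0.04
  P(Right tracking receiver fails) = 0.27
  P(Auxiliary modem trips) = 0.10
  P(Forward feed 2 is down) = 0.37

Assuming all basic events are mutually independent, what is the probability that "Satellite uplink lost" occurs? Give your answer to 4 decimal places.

P(Backup chain unavailable) [OR] = 1 − (1−0.11) × (1−0.28) = 0.359200
P(Tracking loop fails) [AND] = 0.22 × 0.359200 = 0.079024
P(Modem stage inoperative) [OR] = 1 − (1−0.31) × (1−0.08) × (1−0.15) × (1−0.079024) = 0.503060
P(Power amp unavailable) [OR] = 1 − (1−0.04) × (1−0.27) × (1−0.10) = 0.369280
P(Antenna path down) [OR] = 1 − (1−0.16) × (1−0.369280) × (1−0.37) = 0.666223
P(Satellite uplink lost) [OR] = 1 − (1−0.503060) × (1−0.666223) = 0.834133
Rounded to 4 decimal places: P(Satellite uplink lost) ≈ 0.8341.

0.8341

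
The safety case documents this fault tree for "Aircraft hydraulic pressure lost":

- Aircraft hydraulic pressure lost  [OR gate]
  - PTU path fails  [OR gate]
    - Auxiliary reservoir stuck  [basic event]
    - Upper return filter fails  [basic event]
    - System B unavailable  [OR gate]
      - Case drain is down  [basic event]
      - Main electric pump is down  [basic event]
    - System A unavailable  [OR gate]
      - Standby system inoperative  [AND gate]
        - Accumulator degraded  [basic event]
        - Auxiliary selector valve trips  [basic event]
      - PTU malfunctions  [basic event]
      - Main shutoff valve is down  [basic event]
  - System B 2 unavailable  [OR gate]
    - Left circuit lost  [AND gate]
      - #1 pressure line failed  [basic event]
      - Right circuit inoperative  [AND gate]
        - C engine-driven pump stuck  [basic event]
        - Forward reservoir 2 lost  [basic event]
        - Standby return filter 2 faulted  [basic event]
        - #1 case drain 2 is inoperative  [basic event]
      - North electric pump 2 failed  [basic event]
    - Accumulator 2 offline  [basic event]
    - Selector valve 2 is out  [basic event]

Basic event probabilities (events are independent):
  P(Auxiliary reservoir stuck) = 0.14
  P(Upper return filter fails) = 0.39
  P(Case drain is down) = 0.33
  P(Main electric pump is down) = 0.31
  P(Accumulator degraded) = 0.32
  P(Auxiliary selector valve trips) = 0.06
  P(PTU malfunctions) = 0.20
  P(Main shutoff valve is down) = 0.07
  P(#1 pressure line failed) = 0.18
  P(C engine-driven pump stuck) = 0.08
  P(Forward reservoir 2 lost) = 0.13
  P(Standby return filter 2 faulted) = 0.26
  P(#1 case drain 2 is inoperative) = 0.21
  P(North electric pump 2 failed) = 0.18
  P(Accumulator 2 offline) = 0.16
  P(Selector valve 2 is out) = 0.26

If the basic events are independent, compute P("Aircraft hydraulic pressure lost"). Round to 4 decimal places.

P(System B unavailable) [OR] = 1 − (1−0.33) × (1−0.31) = 0.537700
P(Standby system inoperative) [AND] = 0.32 × 0.06 = 0.019200
P(System A unavailable) [OR] = 1 − (1−0.019200) × (1−0.20) × (1−0.07) = 0.270285
P(PTU path fails) [OR] = 1 − (1−0.14) × (1−0.39) × (1−0.537700) × (1−0.270285) = 0.823028
P(Right circuit inoperative) [AND] = 0.08 × 0.13 × 0.26 × 0.21 = 0.000568
P(Left circuit lost) [AND] = 0.18 × 0.000568 × 0.18 = 0.000018
P(System B 2 unavailable) [OR] = 1 − (1−0.000018) × (1−0.16) × (1−0.26) = 0.378411
P(Aircraft hydraulic pressure lost) [OR] = 1 − (1−0.823028) × (1−0.378411) = 0.889996
Rounded to 4 decimal places: P(Aircraft hydraulic pressure lost) ≈ 0.8900.

0.8900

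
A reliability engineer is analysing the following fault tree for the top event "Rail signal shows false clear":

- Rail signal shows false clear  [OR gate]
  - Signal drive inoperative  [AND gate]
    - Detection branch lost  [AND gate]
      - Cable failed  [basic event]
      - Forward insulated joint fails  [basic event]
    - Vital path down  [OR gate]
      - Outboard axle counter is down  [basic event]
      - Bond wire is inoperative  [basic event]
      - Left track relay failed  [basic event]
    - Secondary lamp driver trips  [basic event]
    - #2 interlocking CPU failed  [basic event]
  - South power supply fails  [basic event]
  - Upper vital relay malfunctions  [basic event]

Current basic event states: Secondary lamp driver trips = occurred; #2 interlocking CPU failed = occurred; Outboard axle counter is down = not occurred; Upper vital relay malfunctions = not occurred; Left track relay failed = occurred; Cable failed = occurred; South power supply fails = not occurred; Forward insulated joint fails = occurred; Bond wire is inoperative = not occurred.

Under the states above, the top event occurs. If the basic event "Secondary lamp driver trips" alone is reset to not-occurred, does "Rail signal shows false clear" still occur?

Counterfactual: set "Secondary lamp driver trips" to not occurred.
Detection branch lost [AND]: Cable failed=occurs, Forward insulated joint fails=occurs → all inputs occur → occurs.
Vital path down [OR]: Outboard axle counter is down=not, Bond wire is inoperative=not, Left track relay failed=occurs → at least one input occurs → occurs.
Signal drive inoperative [AND]: Detection branch lost=occurs, Vital path down=occurs, Secondary lamp driver trips=not, #2 interlocking CPU failed=occurs → not all inputs occur → does not occur.
Rail signal shows false clear [OR]: Signal drive inoperative=not, South power supply fails=not, Upper vital relay malfunctions=not → no input occurs → does not occur.

No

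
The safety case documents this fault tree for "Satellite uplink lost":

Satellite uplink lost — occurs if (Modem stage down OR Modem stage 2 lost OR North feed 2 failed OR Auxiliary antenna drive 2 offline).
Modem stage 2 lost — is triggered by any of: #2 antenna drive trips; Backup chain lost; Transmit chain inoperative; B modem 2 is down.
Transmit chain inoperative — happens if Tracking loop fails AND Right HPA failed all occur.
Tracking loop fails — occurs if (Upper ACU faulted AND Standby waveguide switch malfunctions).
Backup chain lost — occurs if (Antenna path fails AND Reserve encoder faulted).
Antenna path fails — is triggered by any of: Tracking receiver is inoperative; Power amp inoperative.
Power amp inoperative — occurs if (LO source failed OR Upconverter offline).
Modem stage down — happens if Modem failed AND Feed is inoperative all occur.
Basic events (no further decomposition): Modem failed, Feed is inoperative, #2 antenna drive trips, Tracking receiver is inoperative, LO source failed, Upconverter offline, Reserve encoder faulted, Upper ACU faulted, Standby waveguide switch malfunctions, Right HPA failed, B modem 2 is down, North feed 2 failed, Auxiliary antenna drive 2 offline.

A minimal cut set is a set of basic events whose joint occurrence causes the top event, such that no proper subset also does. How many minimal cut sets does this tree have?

Modem stage down [AND]: one cut set from each child combined → 1 × 1 = 1 cut set(s).
Power amp inoperative [OR]: union of children's cut sets → 2 cut set(s).
Antenna path fails [OR]: union of children's cut sets → 3 cut set(s).
Backup chain lost [AND]: one cut set from each child combined → 3 × 1 = 3 cut set(s).
Tracking loop fails [AND]: one cut set from each child combined → 1 × 1 = 1 cut set(s).
Transmit chain inoperative [AND]: one cut set from each child combined → 1 × 1 = 1 cut set(s).
Modem stage 2 lost [OR]: union of children's cut sets → 6 cut set(s).
Satellite uplink lost [OR]: union of children's cut sets → 9 cut set(s).
Minimal cut sets: {Feed is inoperative, Modem failed}; {#2 antenna drive trips}; {Reserve encoder faulted, Tracking receiver is inoperative}; {LO source failed, Reserve encoder faulted}; {Reserve encoder faulted, Upconverter offline}; {Right HPA failed, Standby waveguide switch malfunctions, Upper ACU faulted}; {B modem 2 is down}; {North feed 2 failed}; {Auxiliary antenna drive 2 offline}.

9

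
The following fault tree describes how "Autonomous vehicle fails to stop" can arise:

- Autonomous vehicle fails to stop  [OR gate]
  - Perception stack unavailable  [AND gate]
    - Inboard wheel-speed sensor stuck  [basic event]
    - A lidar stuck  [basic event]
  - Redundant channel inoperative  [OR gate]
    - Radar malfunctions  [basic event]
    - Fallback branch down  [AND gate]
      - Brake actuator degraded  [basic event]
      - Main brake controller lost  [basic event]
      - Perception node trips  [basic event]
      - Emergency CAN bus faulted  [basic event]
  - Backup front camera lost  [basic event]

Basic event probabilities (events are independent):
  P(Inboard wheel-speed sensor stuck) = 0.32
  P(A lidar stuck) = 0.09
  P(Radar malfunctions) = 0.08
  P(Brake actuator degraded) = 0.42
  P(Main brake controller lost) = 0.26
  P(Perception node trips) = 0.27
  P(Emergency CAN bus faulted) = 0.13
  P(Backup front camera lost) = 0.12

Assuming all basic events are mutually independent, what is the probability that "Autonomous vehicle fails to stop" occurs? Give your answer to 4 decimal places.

0.2167

P(Perception stack unavailable) [AND] = 0.32 × 0.09 = 0.028800
P(Fallback branch down) [AND] = 0.42 × 0.26 × 0.27 × 0.13 = 0.003833
P(Redundant channel inoperative) [OR] = 1 − (1−0.08) × (1−0.003833) = 0.083526
P(Autonomous vehicle fails to stop) [OR] = 1 − (1−0.028800) × (1−0.083526) × (1−0.12) = 0.216730
Rounded to 4 decimal places: P(Autonomous vehicle fails to stop) ≈ 0.2167.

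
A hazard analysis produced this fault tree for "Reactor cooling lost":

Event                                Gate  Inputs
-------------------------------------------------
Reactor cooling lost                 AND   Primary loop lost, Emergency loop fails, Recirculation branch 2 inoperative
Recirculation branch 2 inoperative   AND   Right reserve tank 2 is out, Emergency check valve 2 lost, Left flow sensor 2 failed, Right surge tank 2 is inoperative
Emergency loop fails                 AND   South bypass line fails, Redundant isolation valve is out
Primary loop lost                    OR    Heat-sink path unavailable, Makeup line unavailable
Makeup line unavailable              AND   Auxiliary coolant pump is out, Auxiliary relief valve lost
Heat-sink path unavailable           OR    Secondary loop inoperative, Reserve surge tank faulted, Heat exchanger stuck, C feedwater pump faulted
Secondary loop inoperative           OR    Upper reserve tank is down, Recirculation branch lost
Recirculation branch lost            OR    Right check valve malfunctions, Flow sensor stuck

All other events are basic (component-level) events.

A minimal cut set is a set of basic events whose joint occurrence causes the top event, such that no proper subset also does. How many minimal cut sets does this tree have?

7

Recirculation branch lost [OR]: union of children's cut sets → 2 cut set(s).
Secondary loop inoperative [OR]: union of children's cut sets → 3 cut set(s).
Heat-sink path unavailable [OR]: union of children's cut sets → 6 cut set(s).
Makeup line unavailable [AND]: one cut set from each child combined → 1 × 1 = 1 cut set(s).
Primary loop lost [OR]: union of children's cut sets → 7 cut set(s).
Emergency loop fails [AND]: one cut set from each child combined → 1 × 1 = 1 cut set(s).
Recirculation branch 2 inoperative [AND]: one cut set from each child combined → 1 × 1 × 1 × 1 = 1 cut set(s).
Reactor cooling lost [AND]: one cut set from each child combined → 7 × 1 × 1 = 7 cut set(s).
Minimal cut sets: {Emergency check valve 2 lost, Left flow sensor 2 failed, Redundant isolation valve is out, Right reserve tank 2 is out, Right surge tank 2 is inoperative, South bypass line fails, Upper reserve tank is down}; {Emergency check valve 2 lost, Left flow sensor 2 failed, Redundant isolation valve is out, Right check valve malfunctions, Right reserve tank 2 is out, Right surge tank 2 is inoperative, South bypass line fails}; {Emergency check valve 2 lost, Flow sensor stuck, Left flow sensor 2 failed, Redundant isolation valve is out, Right reserve tank 2 is out, Right surge tank 2 is inoperative, South bypass line fails}; {Emergency check valve 2 lost, Left flow sensor 2 failed, Redundant isolation valve is out, Reserve surge tank faulted, Right reserve tank 2 is out, Right surge tank 2 is inoperative, South bypass line fails}; {Emergency check valve 2 lost, Heat exchanger stuck, Left flow sensor 2 failed, Redundant isolation valve is out, Right reserve tank 2 is out, Right surge tank 2 is inoperative, South bypass line fails}; {C feedwater pump faulted, Emergency check valve 2 lost, Left flow sensor 2 failed, Redundant isolation valve is out, Right reserve tank 2 is out, Right surge tank 2 is inoperative, South bypass line fails}; {Auxiliary coolant pump is out, Auxiliary relief valve lost, Emergency check valve 2 lost, Left flow sensor 2 failed, Redundant isolation valve is out, Right reserve tank 2 is out, Right surge tank 2 is inoperative, South bypass line fails}.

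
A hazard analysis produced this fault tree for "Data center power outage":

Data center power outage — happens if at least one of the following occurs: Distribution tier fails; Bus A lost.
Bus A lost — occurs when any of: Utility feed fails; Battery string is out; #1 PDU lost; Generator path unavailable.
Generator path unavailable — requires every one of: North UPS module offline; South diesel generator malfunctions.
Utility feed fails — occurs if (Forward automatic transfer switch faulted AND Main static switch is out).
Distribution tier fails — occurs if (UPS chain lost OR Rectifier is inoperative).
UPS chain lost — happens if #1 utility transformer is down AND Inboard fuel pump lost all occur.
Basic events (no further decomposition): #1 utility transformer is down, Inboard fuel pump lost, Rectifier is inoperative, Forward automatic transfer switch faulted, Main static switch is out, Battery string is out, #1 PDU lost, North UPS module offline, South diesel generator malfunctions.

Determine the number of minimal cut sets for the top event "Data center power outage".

6

UPS chain lost [AND]: one cut set from each child combined → 1 × 1 = 1 cut set(s).
Distribution tier fails [OR]: union of children's cut sets → 2 cut set(s).
Utility feed fails [AND]: one cut set from each child combined → 1 × 1 = 1 cut set(s).
Generator path unavailable [AND]: one cut set from each child combined → 1 × 1 = 1 cut set(s).
Bus A lost [OR]: union of children's cut sets → 4 cut set(s).
Data center power outage [OR]: union of children's cut sets → 6 cut set(s).
Minimal cut sets: {#1 utility transformer is down, Inboard fuel pump lost}; {Rectifier is inoperative}; {Forward automatic transfer switch faulted, Main static switch is out}; {Battery string is out}; {#1 PDU lost}; {North UPS module offline, South diesel generator malfunctions}.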